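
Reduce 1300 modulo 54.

4

1300 = 24×54 + 4, so 1300 ≡ 4 (mod 54).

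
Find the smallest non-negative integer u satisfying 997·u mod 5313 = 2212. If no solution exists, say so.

679

gcd(997, 5313) = 1, so a unique solution mod 5313 exists.
997⁻¹ ≡ 1636 (mod 5313).
u ≡ 1636·2212 ≡ 679 (mod 5313).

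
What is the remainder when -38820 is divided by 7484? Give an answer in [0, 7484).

6084

-38820 = -6×7484 + 6084, so -38820 ≡ 6084 (mod 7484).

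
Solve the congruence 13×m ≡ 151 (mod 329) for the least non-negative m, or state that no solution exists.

gcd(13, 329) = 1, so a unique solution mod 329 exists.
13⁻¹ ≡ 76 (mod 329).
m ≡ 76×151 ≡ 290 (mod 329).

290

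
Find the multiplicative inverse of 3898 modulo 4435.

Run the extended Euclidean algorithm:
4435 = 1*3898 + 537
3898 = 7*537 + 139
537 = 3*139 + 120
139 = 1*120 + 19
120 = 6*19 + 6
19 = 3*6 + 1
6 = 6*1 + 0
gcd(3898, 4435) = 1, so the inverse exists.
Bézout: 1 = −617*4435 + 702*3898.
So 3898⁻¹ ≡ 702 (mod 4435).

702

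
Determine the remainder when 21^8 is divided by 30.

21

By square-and-multiply:
21^1 ≡ 21 (mod 30)
21^2 ≡ 21^2 = 441 ≡ 21 (mod 30)
21^4 ≡ 21^2 = 441 ≡ 21 (mod 30)
21^8 ≡ 21^2 = 441 ≡ 21 (mod 30)
So 21^8 ≡ 21 (mod 30).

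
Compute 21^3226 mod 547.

136

Using repeated squaring:
21^1 ≡ 21 (mod 547)
21^2 ≡ 21^2 = 441 (mod 547)
21^4 ≡ 441^2 = 194481 ≡ 296 (mod 547)
21^8 ≡ 296^2 = 87616 ≡ 96 (mod 547)
21^16 ≡ 96^2 = 9216 ≡ 464 (mod 547)
21^32 ≡ 464^2 = 215296 ≡ 325 (mod 547)
21^64 ≡ 325^2 = 105625 ≡ 54 (mod 547)
21^128 ≡ 54^2 = 2916 ≡ 181 (mod 547)
21^256 ≡ 181^2 = 32761 ≡ 488 (mod 547)
21^512 ≡ 488^2 = 238144 ≡ 199 (mod 547)
21^1024 ≡ 199^2 = 39601 ≡ 217 (mod 547)
21^2048 ≡ 217^2 = 47089 ≡ 47 (mod 547)
21^3226 = 21^2048 × 21^1024 × 21^128 × 21^16 × 21^8 × 21^2 ≡ 47 × 217 × 181 × 464 × 96 × 441 (mod 547).
Accumulate the product:
47 × 217 = 10199 ≡ 353
353 × 181 = 63893 ≡ 441
441 × 464 = 204624 ≡ 46
46 × 96 = 4416 ≡ 40
40 × 441 = 17640 ≡ 136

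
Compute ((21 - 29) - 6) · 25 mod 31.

21 - 29 = -8 ≡ 23 (mod 31)
23 - 6 = 17
17 · 25 = 425 ≡ 22 (mod 31)

22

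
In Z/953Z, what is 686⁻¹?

232

953 = 1*686 + 267
686 = 2*267 + 152
267 = 1*152 + 115
152 = 1*115 + 37
115 = 3*37 + 4
37 = 9*4 + 1
4 = 4*1 + 0
gcd(686, 953) = 1, so the inverse exists.
Back-substitute for 1:
1 = 1*37 − 9*4
  = −9*115 + 28*37
  = 28*152 − 37*115
  = −37*267 + 65*152
  = 65*686 − 167*267
  = −167*953 + 232*686
So 686⁻¹ ≡ 232 (mod 953).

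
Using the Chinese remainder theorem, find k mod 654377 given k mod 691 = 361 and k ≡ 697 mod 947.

285744

691⁻¹ mod 947: 691·455 ≡ 1 (mod 947), so 691⁻¹ ≡ 455.
k = 361 + 691·((697 − 361)·455 mod 947) = 361 + 691·413 = 285744.
Check: 285744 mod 691 = 361, 285744 mod 947 = 697. ✓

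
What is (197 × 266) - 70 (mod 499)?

197 × 266 = 52402 ≡ 7 (mod 499)
7 - 70 = -63 ≡ 436 (mod 499)

436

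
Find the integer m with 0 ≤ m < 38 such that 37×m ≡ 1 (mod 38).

37

38 = 1*37 + 1
37 = 37*1 + 0
gcd(37, 38) = 1, so the inverse exists.
Back-substitute for 1:
1 = 1*38 − 1*37
So 37⁻¹ ≡ −1 ≡ 37 (mod 38).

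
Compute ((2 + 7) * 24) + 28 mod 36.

2 + 7 = 9
9 * 24 = 216 ≡ 0 (mod 36)
0 + 28 = 28

28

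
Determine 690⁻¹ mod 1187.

941

Run the extended Euclidean algorithm:
1187 = 1×690 + 497
690 = 1×497 + 193
497 = 2×193 + 111
193 = 1×111 + 82
111 = 1×82 + 29
82 = 2×29 + 24
29 = 1×24 + 5
24 = 4×5 + 4
5 = 1×4 + 1
4 = 4×1 + 0
gcd(690, 1187) = 1, so the inverse exists.
Bézout: 1 = 143×1187 − 246×690.
So 690⁻¹ ≡ −246 ≡ 941 (mod 1187).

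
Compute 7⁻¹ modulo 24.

7

Run the extended Euclidean algorithm:
24 = 3·7 + 3
7 = 2·3 + 1
3 = 3·1 + 0
gcd(7, 24) = 1, so the inverse exists.
Bézout: 1 = −2·24 + 7·7.
So 7⁻¹ ≡ 7 (mod 24).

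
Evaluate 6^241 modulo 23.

241 in binary is 11110001, i.e. 241 = 128 + 64 + 32 + 16 + 1.
6^1 ≡ 6 (mod 23)
6^2 ≡ 6^2 = 36 ≡ 13 (mod 23)
6^4 ≡ 13^2 = 169 ≡ 8 (mod 23)
6^8 ≡ 8^2 = 64 ≡ 18 (mod 23)
6^16 ≡ 18^2 = 324 ≡ 2 (mod 23)
6^32 ≡ 2^2 = 4 (mod 23)
6^64 ≡ 4^2 = 16 (mod 23)
6^128 ≡ 16^2 = 256 ≡ 3 (mod 23)
6^241 = 6^128 × 6^64 × 6^32 × 6^16 × 6^1 ≡ 3 × 16 × 4 × 2 × 6 (mod 23).
Accumulate the product:
3 × 16 = 48 ≡ 2
2 × 4 = 8
8 × 2 = 16
16 × 6 = 96 ≡ 4

4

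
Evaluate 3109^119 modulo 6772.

3109^1 ≡ 3109 (mod 6772)
3109^2 ≡ 3109^2 = 9665881 ≡ 2237 (mod 6772)
3109^4 ≡ 2237^2 = 5004169 ≡ 6433 (mod 6772)
3109^8 ≡ 6433^2 = 41383489 ≡ 6569 (mod 6772)
3109^16 ≡ 6569^2 = 43151761 ≡ 577 (mod 6772)
3109^32 ≡ 577^2 = 332929 ≡ 1101 (mod 6772)
3109^64 ≡ 1101^2 = 1212201 ≡ 13 (mod 6772)
3109^119 = 3109^64 × 3109^32 × 3109^16 × 3109^4 × 3109^2 × 3109^1 ≡ 13 × 1101 × 577 × 6433 × 2237 × 3109 (mod 6772).
Accumulate the product:
13 × 1101 = 14313 ≡ 769
769 × 577 = 443713 ≡ 3533
3533 × 6433 = 22727789 ≡ 957
957 × 2237 = 2140809 ≡ 857
857 × 3109 = 2664413 ≡ 3017

3017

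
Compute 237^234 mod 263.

Using repeated squaring:
234 in binary is 11101010, i.e. 234 = 128 + 64 + 32 + 8 + 2.
237^1 ≡ 237 (mod 263)
237^2 ≡ 237^2 = 56169 ≡ 150 (mod 263)
237^4 ≡ 150^2 = 22500 ≡ 145 (mod 263)
237^8 ≡ 145^2 = 21025 ≡ 248 (mod 263)
237^16 ≡ 248^2 = 61504 ≡ 225 (mod 263)
237^32 ≡ 225^2 = 50625 ≡ 129 (mod 263)
237^64 ≡ 129^2 = 16641 ≡ 72 (mod 263)
237^128 ≡ 72^2 = 5184 ≡ 187 (mod 263)
237^234 = 237^128 · 237^64 · 237^32 · 237^8 · 237^2 ≡ 187 · 72 · 129 · 248 · 150 (mod 263).
Accumulate the product:
187 · 72 = 13464 ≡ 51
51 · 129 = 6579 ≡ 4
4 · 248 = 992 ≡ 203
203 · 150 = 30450 ≡ 205

205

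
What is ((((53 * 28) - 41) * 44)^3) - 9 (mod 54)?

45

53 * 28 = 1484 ≡ 26 (mod 54)
26 - 41 = -15 ≡ 39 (mod 54)
39 * 44 = 1716 ≡ 42 (mod 54)
(42)^3 ≡ 0 (mod 54)
0 - 9 = -9 ≡ 45 (mod 54)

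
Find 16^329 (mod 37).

Using repeated squaring:
16^1 ≡ 16 (mod 37)
16^2 ≡ 16^2 = 256 ≡ 34 (mod 37)
16^4 ≡ 34^2 = 1156 ≡ 9 (mod 37)
16^8 ≡ 9^2 = 81 ≡ 7 (mod 37)
16^16 ≡ 7^2 = 49 ≡ 12 (mod 37)
16^32 ≡ 12^2 = 144 ≡ 33 (mod 37)
16^64 ≡ 33^2 = 1089 ≡ 16 (mod 37)
16^128 ≡ 16^2 = 256 ≡ 34 (mod 37)
16^256 ≡ 34^2 = 1156 ≡ 9 (mod 37)
16^329 = 16^256 · 16^64 · 16^8 · 16^1 ≡ 9 · 16 · 7 · 16 (mod 37).
Accumulate the product:
9 · 16 = 144 ≡ 33
33 · 7 = 231 ≡ 9
9 · 16 = 144 ≡ 33

33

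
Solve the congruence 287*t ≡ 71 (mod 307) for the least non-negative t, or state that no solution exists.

gcd(287, 307) = 1, so a unique solution mod 307 exists.
287⁻¹ ≡ 46 (mod 307).
t ≡ 46*71 ≡ 196 (mod 307).

196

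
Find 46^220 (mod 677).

Compute successive squares:
220 in binary is 11011100, i.e. 220 = 128 + 64 + 16 + 8 + 4.
46^1 ≡ 46 (mod 677)
46^2 ≡ 46^2 = 2116 ≡ 85 (mod 677)
46^4 ≡ 85^2 = 7225 ≡ 455 (mod 677)
46^8 ≡ 455^2 = 207025 ≡ 540 (mod 677)
46^16 ≡ 540^2 = 291600 ≡ 490 (mod 677)
46^32 ≡ 490^2 = 240100 ≡ 442 (mod 677)
46^64 ≡ 442^2 = 195364 ≡ 388 (mod 677)
46^128 ≡ 388^2 = 150544 ≡ 250 (mod 677)
46^220 = 46^128 × 46^64 × 46^16 × 46^8 × 46^4 ≡ 250 × 388 × 490 × 540 × 455 (mod 677).
Accumulate the product:
250 × 388 = 97000 ≡ 189
189 × 490 = 92610 ≡ 538
538 × 540 = 290520 ≡ 87
87 × 455 = 39585 ≡ 319

319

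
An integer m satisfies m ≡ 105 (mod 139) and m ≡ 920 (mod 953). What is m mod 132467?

6638

139⁻¹ mod 953: 139×48 ≡ 1 (mod 953), so 139⁻¹ ≡ 48.
m = 105 + 139×((920 − 105)×48 mod 953) = 105 + 139×47 = 6638.
Check: 6638 mod 139 = 105, 6638 mod 953 = 920. ✓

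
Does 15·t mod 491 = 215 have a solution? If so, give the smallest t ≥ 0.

178

gcd(15, 491) = 1, so a unique solution mod 491 exists.
15⁻¹ ≡ 131 (mod 491).
t ≡ 131·215 ≡ 178 (mod 491).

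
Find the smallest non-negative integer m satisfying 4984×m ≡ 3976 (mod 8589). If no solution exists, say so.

1021

gcd(4984, 8589) = 7, and 7 | 3976, so solutions exist.
Divide through by 7: 712×m = 568 (mod 1227).
712⁻¹ ≡ 436 (mod 1227).
m ≡ 436×568 ≡ 1021 (mod 1227).
The smallest non-negative solution is m = 1021.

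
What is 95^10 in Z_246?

91

10 in binary is 1010, i.e. 10 = 8 + 2.
95^1 ≡ 95 (mod 246)
95^2 ≡ 95^2 = 9025 ≡ 169 (mod 246)
95^4 ≡ 169^2 = 28561 ≡ 25 (mod 246)
95^8 ≡ 25^2 = 625 ≡ 133 (mod 246)
95^10 = 95^8 × 95^2 ≡ 133 × 169 (mod 246).
133 × 169 = 22477 ≡ 91 (mod 246).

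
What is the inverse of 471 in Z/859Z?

414

By the extended Euclidean algorithm:
859 = 1·471 + 388
471 = 1·388 + 83
388 = 4·83 + 56
83 = 1·56 + 27
56 = 2·27 + 2
27 = 13·2 + 1
2 = 2·1 + 0
gcd(471, 859) = 1, so the inverse exists.
Back-substitute for 1:
1 = 1·27 − 13·2
  = −13·56 + 27·27
  = 27·83 − 40·56
  = −40·388 + 187·83
  = 187·471 − 227·388
  = −227·859 + 414·471
So 471⁻¹ ≡ 414 (mod 859).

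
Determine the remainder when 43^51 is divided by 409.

66

Using repeated squaring:
51 in binary is 110011, i.e. 51 = 32 + 16 + 2 + 1.
43^1 ≡ 43 (mod 409)
43^2 ≡ 43^2 = 1849 ≡ 213 (mod 409)
43^4 ≡ 213^2 = 45369 ≡ 379 (mod 409)
43^8 ≡ 379^2 = 143641 ≡ 82 (mod 409)
43^16 ≡ 82^2 = 6724 ≡ 180 (mod 409)
43^32 ≡ 180^2 = 32400 ≡ 89 (mod 409)
43^51 = 43^32 × 43^16 × 43^2 × 43^1 ≡ 89 × 180 × 213 × 43 (mod 409).
Accumulate the product:
89 × 180 = 16020 ≡ 69
69 × 213 = 14697 ≡ 382
382 × 43 = 16426 ≡ 66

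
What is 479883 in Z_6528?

479883 = 73·6528 + 3339, so 479883 ≡ 3339 (mod 6528).

3339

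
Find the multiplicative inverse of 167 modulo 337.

Apply the Euclidean algorithm and back-substitute:
337 = 2×167 + 3
167 = 55×3 + 2
3 = 1×2 + 1
2 = 2×1 + 0
gcd(167, 337) = 1, so the inverse exists.
Bézout: 1 = 56×337 − 113×167.
So 167⁻¹ ≡ −113 ≡ 224 (mod 337).

224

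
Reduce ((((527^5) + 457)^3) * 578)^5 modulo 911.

459

(527)^5 ≡ 28 (mod 911)
28 + 457 = 485
(485)^3 ≡ 506 (mod 911)
506 * 578 = 292468 ≡ 37 (mod 911)
(37)^5 ≡ 459 (mod 911)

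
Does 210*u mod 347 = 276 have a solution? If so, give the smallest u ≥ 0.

gcd(210, 347) = 1, so a unique solution mod 347 exists.
210⁻¹ ≡ 309 (mod 347).
u ≡ 309*276 ≡ 269 (mod 347).

269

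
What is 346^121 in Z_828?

Compute successive squares:
346^1 ≡ 346 (mod 828)
346^2 ≡ 346^2 = 119716 ≡ 484 (mod 828)
346^4 ≡ 484^2 = 234256 ≡ 760 (mod 828)
346^8 ≡ 760^2 = 577600 ≡ 484 (mod 828)
346^16 ≡ 484^2 = 234256 ≡ 760 (mod 828)
346^32 ≡ 760^2 = 577600 ≡ 484 (mod 828)
346^64 ≡ 484^2 = 234256 ≡ 760 (mod 828)
346^121 = 346^64 × 346^32 × 346^16 × 346^8 × 346^1 ≡ 760 × 484 × 760 × 484 × 346 (mod 828).
Accumulate the product:
760 × 484 = 367840 ≡ 208
208 × 760 = 158080 ≡ 760
760 × 484 = 367840 ≡ 208
208 × 346 = 71968 ≡ 760

760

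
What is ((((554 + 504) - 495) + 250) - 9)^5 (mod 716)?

356

554 + 504 = 1058 ≡ 342 (mod 716)
342 - 495 = -153 ≡ 563 (mod 716)
563 + 250 = 813 ≡ 97 (mod 716)
97 - 9 = 88
(88)^5 ≡ 356 (mod 716)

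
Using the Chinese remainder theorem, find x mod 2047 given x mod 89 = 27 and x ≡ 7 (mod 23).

1985

89⁻¹ mod 23: 89*15 ≡ 1 (mod 23), so 89⁻¹ ≡ 15.
x = 27 + 89*((7 − 27)*15 mod 23) = 27 + 89*22 = 1985.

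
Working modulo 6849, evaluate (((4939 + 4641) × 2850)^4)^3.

4939 + 4641 = 9580 ≡ 2731 (mod 6849)
2731 × 2850 = 7783350 ≡ 2886 (mod 6849)
(2886)^4 ≡ 4698 (mod 6849)
(4698)^3 ≡ 5553 (mod 6849)

5553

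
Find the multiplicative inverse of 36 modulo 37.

36

37 = 1*36 + 1
36 = 36*1 + 0
gcd(36, 37) = 1, so the inverse exists.
Bézout: 1 = 1*37 − 1*36.
So 36⁻¹ ≡ −1 ≡ 36 (mod 37).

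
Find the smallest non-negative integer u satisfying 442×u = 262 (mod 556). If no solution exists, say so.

105

gcd(442, 556) = 2, and 2 | 262, so solutions exist.
Divide through by 2: 221×u mod 278 = 131.
221⁻¹ ≡ 39 (mod 278).
u ≡ 39×131 ≡ 105 (mod 278).
The smallest non-negative solution is u = 105.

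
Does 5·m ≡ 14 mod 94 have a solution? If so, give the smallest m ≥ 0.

gcd(5, 94) = 1, so a unique solution mod 94 exists.
5⁻¹ ≡ 19 (mod 94).
m ≡ 19·14 ≡ 78 (mod 94).

78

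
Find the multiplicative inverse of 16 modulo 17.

16

Run the extended Euclidean algorithm:
17 = 1*16 + 1
16 = 16*1 + 0
gcd(16, 17) = 1, so the inverse exists.
Back-substitute for 1:
1 = 1*17 − 1*16
So 16⁻¹ ≡ −1 ≡ 16 (mod 17).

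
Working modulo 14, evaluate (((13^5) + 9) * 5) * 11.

6

(13)^5 ≡ 13 (mod 14)
13 + 9 = 22 ≡ 8 (mod 14)
8 * 5 = 40 ≡ 12 (mod 14)
12 * 11 = 132 ≡ 6 (mod 14)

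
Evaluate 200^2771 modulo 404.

Compute successive squares:
2771 in binary is 101011010011, i.e. 2771 = 2048 + 512 + 128 + 64 + 16 + 2 + 1.
200^1 ≡ 200 (mod 404)
200^2 ≡ 200^2 = 40000 ≡ 4 (mod 404)
200^4 ≡ 4^2 = 16 (mod 404)
200^8 ≡ 16^2 = 256 (mod 404)
200^16 ≡ 256^2 = 65536 ≡ 88 (mod 404)
200^32 ≡ 88^2 = 7744 ≡ 68 (mod 404)
200^64 ≡ 68^2 = 4624 ≡ 180 (mod 404)
200^128 ≡ 180^2 = 32400 ≡ 80 (mod 404)
200^256 ≡ 80^2 = 6400 ≡ 340 (mod 404)
200^512 ≡ 340^2 = 115600 ≡ 56 (mod 404)
200^1024 ≡ 56^2 = 3136 ≡ 308 (mod 404)
200^2048 ≡ 308^2 = 94864 ≡ 328 (mod 404)
200^2771 = 200^2048 * 200^512 * 200^128 * 200^64 * 200^16 * 200^2 * 200^1 ≡ 328 * 56 * 80 * 180 * 88 * 4 * 200 (mod 404).
Accumulate the product:
328 * 56 = 18368 ≡ 188
188 * 80 = 15040 ≡ 92
92 * 180 = 16560 ≡ 400
400 * 88 = 35200 ≡ 52
52 * 4 = 208
208 * 200 = 41600 ≡ 392

392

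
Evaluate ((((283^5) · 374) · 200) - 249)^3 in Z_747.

(283)^5 ≡ 394 (mod 747)
394 · 374 = 147356 ≡ 197 (mod 747)
197 · 200 = 39400 ≡ 556 (mod 747)
556 - 249 = 307
(307)^3 ≡ 145 (mod 747)

145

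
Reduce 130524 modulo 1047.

696

130524 = 124·1047 + 696, so 130524 ≡ 696 (mod 1047).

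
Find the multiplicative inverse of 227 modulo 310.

183

Apply the Euclidean algorithm and back-substitute:
310 = 1×227 + 83
227 = 2×83 + 61
83 = 1×61 + 22
61 = 2×22 + 17
22 = 1×17 + 5
17 = 3×5 + 2
5 = 2×2 + 1
2 = 2×1 + 0
gcd(227, 310) = 1, so the inverse exists.
Back-substitute for 1:
1 = 1×5 − 2×2
  = −2×17 + 7×5
  = 7×22 − 9×17
  = −9×61 + 25×22
  = 25×83 − 34×61
  = −34×227 + 93×83
  = 93×310 − 127×227
So 227⁻¹ ≡ −127 ≡ 183 (mod 310).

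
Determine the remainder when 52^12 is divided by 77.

Using repeated squaring:
12 in binary is 1100, i.e. 12 = 8 + 4.
52^1 ≡ 52 (mod 77)
52^2 ≡ 52^2 = 2704 ≡ 9 (mod 77)
52^4 ≡ 9^2 = 81 ≡ 4 (mod 77)
52^8 ≡ 4^2 = 16 (mod 77)
52^12 = 52^8 × 52^4 ≡ 16 × 4 (mod 77).
16 × 4 = 64 ≡ 64 (mod 77).

64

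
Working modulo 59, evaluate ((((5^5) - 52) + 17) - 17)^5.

(5)^5 ≡ 57 (mod 59)
57 - 52 = 5
5 + 17 = 22
22 - 17 = 5
(5)^5 ≡ 57 (mod 59)

57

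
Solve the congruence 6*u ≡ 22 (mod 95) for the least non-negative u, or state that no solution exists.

gcd(6, 95) = 1, so a unique solution mod 95 exists.
6⁻¹ ≡ 16 (mod 95).
u ≡ 16*22 ≡ 67 (mod 95).

67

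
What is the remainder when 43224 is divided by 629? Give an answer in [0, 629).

452

43224 = 68×629 + 452, so 43224 ≡ 452 (mod 629).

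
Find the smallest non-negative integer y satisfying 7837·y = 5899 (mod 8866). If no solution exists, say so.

1347

gcd(7837, 8866) = 1, so a unique solution mod 8866 exists.
7837⁻¹ ≡ 2671 (mod 8866).
y ≡ 2671·5899 ≡ 1347 (mod 8866).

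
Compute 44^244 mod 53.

By square-and-multiply:
244 in binary is 11110100, i.e. 244 = 128 + 64 + 32 + 16 + 4.
44^1 ≡ 44 (mod 53)
44^2 ≡ 44^2 = 1936 ≡ 28 (mod 53)
44^4 ≡ 28^2 = 784 ≡ 42 (mod 53)
44^8 ≡ 42^2 = 1764 ≡ 15 (mod 53)
44^16 ≡ 15^2 = 225 ≡ 13 (mod 53)
44^32 ≡ 13^2 = 169 ≡ 10 (mod 53)
44^64 ≡ 10^2 = 100 ≡ 47 (mod 53)
44^128 ≡ 47^2 = 2209 ≡ 36 (mod 53)
44^244 = 44^128 * 44^64 * 44^32 * 44^16 * 44^4 ≡ 36 * 47 * 10 * 13 * 42 (mod 53).
Accumulate the product:
36 * 47 = 1692 ≡ 49
49 * 10 = 490 ≡ 13
13 * 13 = 169 ≡ 10
10 * 42 = 420 ≡ 49

49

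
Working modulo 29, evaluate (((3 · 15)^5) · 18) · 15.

4

3 · 15 = 45 ≡ 16 (mod 29)
(16)^5 ≡ 23 (mod 29)
23 · 18 = 414 ≡ 8 (mod 29)
8 · 15 = 120 ≡ 4 (mod 29)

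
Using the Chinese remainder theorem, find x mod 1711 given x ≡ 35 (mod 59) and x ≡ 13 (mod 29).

59⁻¹ mod 29: 59*1 ≡ 1 (mod 29), so 59⁻¹ ≡ 1.
x = 35 + 59*((13 − 35)*1 mod 29) = 35 + 59*7 = 448.
Check: 448 mod 59 = 35, 448 mod 29 = 13. ✓

448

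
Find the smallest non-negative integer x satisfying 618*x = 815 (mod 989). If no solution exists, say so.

403

gcd(618, 989) = 1, so a unique solution mod 989 exists.
618⁻¹ ≡ 981 (mod 989).
x ≡ 981*815 ≡ 403 (mod 989).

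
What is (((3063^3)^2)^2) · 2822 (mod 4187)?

(3063)^3 ≡ 3174 (mod 4187)
(3174)^2 ≡ 354 (mod 4187)
(354)^2 ≡ 3893 (mod 4187)
3893 · 2822 = 10986046 ≡ 3545 (mod 4187)

3545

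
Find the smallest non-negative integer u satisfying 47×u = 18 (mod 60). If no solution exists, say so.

gcd(47, 60) = 1, so a unique solution mod 60 exists.
47⁻¹ ≡ 23 (mod 60).
u ≡ 23×18 ≡ 54 (mod 60).

54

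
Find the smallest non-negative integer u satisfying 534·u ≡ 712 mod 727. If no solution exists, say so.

gcd(534, 727) = 1, so a unique solution mod 727 exists.
534⁻¹ ≡ 113 (mod 727).
u ≡ 113·712 ≡ 486 (mod 727).

486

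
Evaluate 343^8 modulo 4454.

Compute successive squares:
343^1 ≡ 343 (mod 4454)
343^2 ≡ 343^2 = 117649 ≡ 1845 (mod 4454)
343^4 ≡ 1845^2 = 3404025 ≡ 1169 (mod 4454)
343^8 ≡ 1169^2 = 1366561 ≡ 3637 (mod 4454)
So 343^8 ≡ 3637 (mod 4454).

3637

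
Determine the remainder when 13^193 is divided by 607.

602

Compute successive squares:
193 in binary is 11000001, i.e. 193 = 128 + 64 + 1.
13^1 ≡ 13 (mod 607)
13^2 ≡ 13^2 = 169 (mod 607)
13^4 ≡ 169^2 = 28561 ≡ 32 (mod 607)
13^8 ≡ 32^2 = 1024 ≡ 417 (mod 607)
13^16 ≡ 417^2 = 173889 ≡ 287 (mod 607)
13^32 ≡ 287^2 = 82369 ≡ 424 (mod 607)
13^64 ≡ 424^2 = 179776 ≡ 104 (mod 607)
13^128 ≡ 104^2 = 10816 ≡ 497 (mod 607)
13^193 = 13^128 * 13^64 * 13^1 ≡ 497 * 104 * 13 (mod 607).
Accumulate the product:
497 * 104 = 51688 ≡ 93
93 * 13 = 1209 ≡ 602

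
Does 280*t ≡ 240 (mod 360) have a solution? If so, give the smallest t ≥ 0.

gcd(280, 360) = 40, and 40 | 240, so solutions exist.
Divide through by 40: 7*t ≡ 6 (mod 9).
7⁻¹ ≡ 4 (mod 9).
t ≡ 4*6 ≡ 6 (mod 9).
The smallest non-negative solution is t = 6.

6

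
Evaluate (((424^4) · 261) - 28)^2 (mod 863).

762

(424)^4 ≡ 629 (mod 863)
629 · 261 = 164169 ≡ 199 (mod 863)
199 - 28 = 171
(171)^2 ≡ 762 (mod 863)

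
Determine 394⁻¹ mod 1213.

939

1213 = 3*394 + 31
394 = 12*31 + 22
31 = 1*22 + 9
22 = 2*9 + 4
9 = 2*4 + 1
4 = 4*1 + 0
gcd(394, 1213) = 1, so the inverse exists.
Back-substitute for 1:
1 = 1*9 − 2*4
  = −2*22 + 5*9
  = 5*31 − 7*22
  = −7*394 + 89*31
  = 89*1213 − 274*394
So 394⁻¹ ≡ −274 ≡ 939 (mod 1213).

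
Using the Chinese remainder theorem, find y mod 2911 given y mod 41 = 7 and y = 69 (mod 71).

2057

41⁻¹ mod 71: 41×26 ≡ 1 (mod 71), so 41⁻¹ ≡ 26.
y = 7 + 41×((69 − 7)×26 mod 71) = 7 + 41×50 = 2057.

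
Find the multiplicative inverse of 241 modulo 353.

104

Apply the Euclidean algorithm and back-substitute:
353 = 1·241 + 112
241 = 2·112 + 17
112 = 6·17 + 10
17 = 1·10 + 7
10 = 1·7 + 3
7 = 2·3 + 1
3 = 3·1 + 0
gcd(241, 353) = 1, so the inverse exists.
Back-substitute for 1:
1 = 1·7 − 2·3
  = −2·10 + 3·7
  = 3·17 − 5·10
  = −5·112 + 33·17
  = 33·241 − 71·112
  = −71·353 + 104·241
So 241⁻¹ ≡ 104 (mod 353).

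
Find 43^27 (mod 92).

Compute successive squares:
43^1 ≡ 43 (mod 92)
43^2 ≡ 43^2 = 1849 ≡ 9 (mod 92)
43^4 ≡ 9^2 = 81 (mod 92)
43^8 ≡ 81^2 = 6561 ≡ 29 (mod 92)
43^16 ≡ 29^2 = 841 ≡ 13 (mod 92)
43^27 = 43^16 · 43^8 · 43^2 · 43^1 ≡ 13 · 29 · 9 · 43 (mod 92).
Accumulate the product:
13 · 29 = 377 ≡ 9
9 · 9 = 81
81 · 43 = 3483 ≡ 79

79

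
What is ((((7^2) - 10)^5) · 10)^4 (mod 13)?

(7)^2 ≡ 10 (mod 13)
10 - 10 = 0
(0)^5 ≡ 0 (mod 13)
0 · 10 = 0
(0)^4 ≡ 0 (mod 13)

0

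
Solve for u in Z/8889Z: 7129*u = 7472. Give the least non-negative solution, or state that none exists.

gcd(7129, 8889) = 1, so a unique solution mod 8889 exists.
7129⁻¹ ≡ 4894 (mod 8889).
u ≡ 4894*7472 ≡ 7511 (mod 8889).

7511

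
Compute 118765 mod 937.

118765 = 126*937 + 703, so 118765 ≡ 703 (mod 937).

703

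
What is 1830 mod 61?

1830 = 30*61 + 0, so 1830 ≡ 0 (mod 61).

0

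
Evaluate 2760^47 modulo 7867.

2236

47 in binary is 101111, i.e. 47 = 32 + 8 + 4 + 2 + 1.
2760^1 ≡ 2760 (mod 7867)
2760^2 ≡ 2760^2 = 7617600 ≡ 2344 (mod 7867)
2760^4 ≡ 2344^2 = 5494336 ≡ 3170 (mod 7867)
2760^8 ≡ 3170^2 = 10048900 ≡ 2741 (mod 7867)
2760^16 ≡ 2741^2 = 7513081 ≡ 96 (mod 7867)
2760^32 ≡ 96^2 = 9216 ≡ 1349 (mod 7867)
2760^47 = 2760^32 × 2760^8 × 2760^4 × 2760^2 × 2760^1 ≡ 1349 × 2741 × 3170 × 2344 × 2760 (mod 7867).
Accumulate the product:
1349 × 2741 = 3697609 ≡ 119
119 × 3170 = 377230 ≡ 7481
7481 × 2344 = 17535464 ≡ 7788
7788 × 2760 = 21494880 ≡ 2236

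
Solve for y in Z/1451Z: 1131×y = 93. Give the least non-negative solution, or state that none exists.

104

gcd(1131, 1451) = 1, so a unique solution mod 1451 exists.
1131⁻¹ ≡ 594 (mod 1451).
y ≡ 594×93 ≡ 104 (mod 1451).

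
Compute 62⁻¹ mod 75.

23

75 = 1·62 + 13
62 = 4·13 + 10
13 = 1·10 + 3
10 = 3·3 + 1
3 = 3·1 + 0
gcd(62, 75) = 1, so the inverse exists.
Back-substitute for 1:
1 = 1·10 − 3·3
  = −3·13 + 4·10
  = 4·62 − 19·13
  = −19·75 + 23·62
So 62⁻¹ ≡ 23 (mod 75).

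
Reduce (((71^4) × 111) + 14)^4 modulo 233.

(71)^4 ≡ 2 (mod 233)
2 × 111 = 222
222 + 14 = 236 ≡ 3 (mod 233)
(3)^4 ≡ 81 (mod 233)

81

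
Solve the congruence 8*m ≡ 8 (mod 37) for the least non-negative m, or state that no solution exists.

gcd(8, 37) = 1, so a unique solution mod 37 exists.
8⁻¹ ≡ 14 (mod 37).
m ≡ 14*8 ≡ 1 (mod 37).

1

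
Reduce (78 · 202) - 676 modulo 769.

78 · 202 = 15756 ≡ 376 (mod 769)
376 - 676 = -300 ≡ 469 (mod 769)

469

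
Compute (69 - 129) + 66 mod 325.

69 - 129 = -60 ≡ 265 (mod 325)
265 + 66 = 331 ≡ 6 (mod 325)

6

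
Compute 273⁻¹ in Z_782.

By the extended Euclidean algorithm:
782 = 2*273 + 236
273 = 1*236 + 37
236 = 6*37 + 14
37 = 2*14 + 9
14 = 1*9 + 5
9 = 1*5 + 4
5 = 1*4 + 1
4 = 4*1 + 0
gcd(273, 782) = 1, so the inverse exists.
Back-substitute for 1:
1 = 1*5 − 1*4
  = −1*9 + 2*5
  = 2*14 − 3*9
  = −3*37 + 8*14
  = 8*236 − 51*37
  = −51*273 + 59*236
  = 59*782 − 169*273
So 273⁻¹ ≡ −169 ≡ 613 (mod 782).

613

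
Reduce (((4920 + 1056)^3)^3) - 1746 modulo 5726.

4920 + 1056 = 5976 ≡ 250 (mod 5726)
(250)^3 ≡ 4472 (mod 5726)
(4472)^3 ≡ 1994 (mod 5726)
1994 - 1746 = 248

248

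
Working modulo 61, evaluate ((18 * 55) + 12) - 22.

4

18 * 55 = 990 ≡ 14 (mod 61)
14 + 12 = 26
26 - 22 = 4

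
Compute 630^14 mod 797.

608

By square-and-multiply:
14 in binary is 1110, i.e. 14 = 8 + 4 + 2.
630^1 ≡ 630 (mod 797)
630^2 ≡ 630^2 = 396900 ≡ 791 (mod 797)
630^4 ≡ 791^2 = 625681 ≡ 36 (mod 797)
630^8 ≡ 36^2 = 1296 ≡ 499 (mod 797)
630^14 = 630^8 * 630^4 * 630^2 ≡ 499 * 36 * 791 (mod 797).
Accumulate the product:
499 * 36 = 17964 ≡ 430
430 * 791 = 340130 ≡ 608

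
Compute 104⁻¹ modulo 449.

272

Run the extended Euclidean algorithm:
449 = 4·104 + 33
104 = 3·33 + 5
33 = 6·5 + 3
5 = 1·3 + 2
3 = 1·2 + 1
2 = 2·1 + 0
gcd(104, 449) = 1, so the inverse exists.
Bézout: 1 = 41·449 − 177·104.
So 104⁻¹ ≡ −177 ≡ 272 (mod 449).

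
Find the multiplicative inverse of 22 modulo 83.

34

83 = 3×22 + 17
22 = 1×17 + 5
17 = 3×5 + 2
5 = 2×2 + 1
2 = 2×1 + 0
gcd(22, 83) = 1, so the inverse exists.
Back-substitute for 1:
1 = 1×5 − 2×2
  = −2×17 + 7×5
  = 7×22 − 9×17
  = −9×83 + 34×22
So 22⁻¹ ≡ 34 (mod 83).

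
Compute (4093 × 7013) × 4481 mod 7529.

6779

4093 × 7013 = 28704209 ≡ 3661 (mod 7529)
3661 × 4481 = 16404941 ≡ 6779 (mod 7529)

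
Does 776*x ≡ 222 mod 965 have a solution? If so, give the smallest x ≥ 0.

152

gcd(776, 965) = 1, so a unique solution mod 965 exists.
776⁻¹ ≡ 531 (mod 965).
x ≡ 531*222 ≡ 152 (mod 965).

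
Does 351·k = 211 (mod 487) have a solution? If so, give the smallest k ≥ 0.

45

gcd(351, 487) = 1, so a unique solution mod 487 exists.
351⁻¹ ≡ 111 (mod 487).
k ≡ 111·211 ≡ 45 (mod 487).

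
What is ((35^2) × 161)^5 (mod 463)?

(35)^2 ≡ 299 (mod 463)
299 × 161 = 48139 ≡ 450 (mod 463)
(450)^5 ≡ 33 (mod 463)

33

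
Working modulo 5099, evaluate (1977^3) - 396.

(1977)^3 ≡ 4659 (mod 5099)
4659 - 396 = 4263

4263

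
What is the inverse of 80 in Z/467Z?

216

467 = 5*80 + 67
80 = 1*67 + 13
67 = 5*13 + 2
13 = 6*2 + 1
2 = 2*1 + 0
gcd(80, 467) = 1, so the inverse exists.
Bézout: 1 = −37*467 + 216*80.
So 80⁻¹ ≡ 216 (mod 467).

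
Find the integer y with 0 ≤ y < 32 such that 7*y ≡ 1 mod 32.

23

32 = 4*7 + 4
7 = 1*4 + 3
4 = 1*3 + 1
3 = 3*1 + 0
gcd(7, 32) = 1, so the inverse exists.
Back-substitute for 1:
1 = 1*4 − 1*3
  = −1*7 + 2*4
  = 2*32 − 9*7
So 7⁻¹ ≡ −9 ≡ 23 (mod 32).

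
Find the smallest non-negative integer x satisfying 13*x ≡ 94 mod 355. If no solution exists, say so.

gcd(13, 355) = 1, so a unique solution mod 355 exists.
13⁻¹ ≡ 82 (mod 355).
x ≡ 82*94 ≡ 253 (mod 355).

253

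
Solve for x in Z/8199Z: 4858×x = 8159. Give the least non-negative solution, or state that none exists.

6437

gcd(4858, 8199) = 1, so a unique solution mod 8199 exists.
4858⁻¹ ≡ 454 (mod 8199).
x ≡ 454×8159 ≡ 6437 (mod 8199).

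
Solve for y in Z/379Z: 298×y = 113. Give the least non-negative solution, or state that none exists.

gcd(298, 379) = 1, so a unique solution mod 379 exists.
298⁻¹ ≡ 131 (mod 379).
y ≡ 131×113 ≡ 22 (mod 379).

22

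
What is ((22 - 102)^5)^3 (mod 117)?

22 - 102 = -80 ≡ 37 (mod 117)
(37)^5 ≡ 46 (mod 117)
(46)^3 ≡ 109 (mod 117)

109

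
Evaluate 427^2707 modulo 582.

2707 in binary is 101010010011, i.e. 2707 = 2048 + 512 + 128 + 16 + 2 + 1.
427^1 ≡ 427 (mod 582)
427^2 ≡ 427^2 = 182329 ≡ 163 (mod 582)
427^4 ≡ 163^2 = 26569 ≡ 379 (mod 582)
427^8 ≡ 379^2 = 143641 ≡ 469 (mod 582)
427^16 ≡ 469^2 = 219961 ≡ 547 (mod 582)
427^32 ≡ 547^2 = 299209 ≡ 61 (mod 582)
427^64 ≡ 61^2 = 3721 ≡ 229 (mod 582)
427^128 ≡ 229^2 = 52441 ≡ 61 (mod 582)
427^256 ≡ 61^2 = 3721 ≡ 229 (mod 582)
427^512 ≡ 229^2 = 52441 ≡ 61 (mod 582)
427^1024 ≡ 61^2 = 3721 ≡ 229 (mod 582)
427^2048 ≡ 229^2 = 52441 ≡ 61 (mod 582)
427^2707 = 427^2048 * 427^512 * 427^128 * 427^16 * 427^2 * 427^1 ≡ 61 * 61 * 61 * 547 * 163 * 427 (mod 582).
Accumulate the product:
61 * 61 = 3721 ≡ 229
229 * 61 = 13969 ≡ 1
1 * 547 = 547
547 * 163 = 89161 ≡ 115
115 * 427 = 49105 ≡ 217

217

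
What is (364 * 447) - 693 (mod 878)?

463

364 * 447 = 162708 ≡ 278 (mod 878)
278 - 693 = -415 ≡ 463 (mod 878)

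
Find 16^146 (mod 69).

25

Compute successive squares:
146 in binary is 10010010, i.e. 146 = 128 + 16 + 2.
16^1 ≡ 16 (mod 69)
16^2 ≡ 16^2 = 256 ≡ 49 (mod 69)
16^4 ≡ 49^2 = 2401 ≡ 55 (mod 69)
16^8 ≡ 55^2 = 3025 ≡ 58 (mod 69)
16^16 ≡ 58^2 = 3364 ≡ 52 (mod 69)
16^32 ≡ 52^2 = 2704 ≡ 13 (mod 69)
16^64 ≡ 13^2 = 169 ≡ 31 (mod 69)
16^128 ≡ 31^2 = 961 ≡ 64 (mod 69)
16^146 = 16^128 × 16^16 × 16^2 ≡ 64 × 52 × 49 (mod 69).
Accumulate the product:
64 × 52 = 3328 ≡ 16
16 × 49 = 784 ≡ 25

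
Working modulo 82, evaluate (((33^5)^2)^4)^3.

1

(33)^5 ≡ 73 (mod 82)
(73)^2 ≡ 81 (mod 82)
(81)^4 ≡ 1 (mod 82)
(1)^3 ≡ 1 (mod 82)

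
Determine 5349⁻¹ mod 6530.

Apply the Euclidean algorithm and back-substitute:
6530 = 1×5349 + 1181
5349 = 4×1181 + 625
1181 = 1×625 + 556
625 = 1×556 + 69
556 = 8×69 + 4
69 = 17×4 + 1
4 = 4×1 + 0
gcd(5349, 6530) = 1, so the inverse exists.
Back-substitute for 1:
1 = 1×69 − 17×4
  = −17×556 + 137×69
  = 137×625 − 154×556
  = −154×1181 + 291×625
  = 291×5349 − 1318×1181
  = −1318×6530 + 1609×5349
So 5349⁻¹ ≡ 1609 (mod 6530).

1609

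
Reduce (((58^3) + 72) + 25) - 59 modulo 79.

20

(58)^3 ≡ 61 (mod 79)
61 + 72 = 133 ≡ 54 (mod 79)
54 + 25 = 79 ≡ 0 (mod 79)
0 - 59 = -59 ≡ 20 (mod 79)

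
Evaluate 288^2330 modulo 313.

312

By square-and-multiply:
288^1 ≡ 288 (mod 313)
288^2 ≡ 288^2 = 82944 ≡ 312 (mod 313)
288^4 ≡ 312^2 = 97344 ≡ 1 (mod 313)
288^8 ≡ 1^2 = 1 (mod 313)
288^16 ≡ 1^2 = 1 (mod 313)
288^32 ≡ 1^2 = 1 (mod 313)
288^64 ≡ 1^2 = 1 (mod 313)
288^128 ≡ 1^2 = 1 (mod 313)
288^256 ≡ 1^2 = 1 (mod 313)
288^512 ≡ 1^2 = 1 (mod 313)
288^1024 ≡ 1^2 = 1 (mod 313)
288^2048 ≡ 1^2 = 1 (mod 313)
288^2330 = 288^2048 × 288^256 × 288^16 × 288^8 × 288^2 ≡ 1 × 1 × 1 × 1 × 312 (mod 313).
Accumulate the product:
1 × 1 = 1
1 × 1 = 1
1 × 1 = 1
1 × 312 = 312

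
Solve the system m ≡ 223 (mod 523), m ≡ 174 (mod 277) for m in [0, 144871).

43109

523⁻¹ mod 277: 523·134 ≡ 1 (mod 277), so 523⁻¹ ≡ 134.
m = 223 + 523·((174 − 223)·134 mod 277) = 223 + 523·82 = 43109.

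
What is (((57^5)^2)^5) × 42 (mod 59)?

(57)^5 ≡ 27 (mod 59)
(27)^2 ≡ 21 (mod 59)
(21)^5 ≡ 3 (mod 59)
3 × 42 = 126 ≡ 8 (mod 59)

8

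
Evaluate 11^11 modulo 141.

11 in binary is 1011, i.e. 11 = 8 + 2 + 1.
11^1 ≡ 11 (mod 141)
11^2 ≡ 11^2 = 121 (mod 141)
11^4 ≡ 121^2 = 14641 ≡ 118 (mod 141)
11^8 ≡ 118^2 = 13924 ≡ 106 (mod 141)
11^11 = 11^8 * 11^2 * 11^1 ≡ 106 * 121 * 11 (mod 141).
Accumulate the product:
106 * 121 = 12826 ≡ 136
136 * 11 = 1496 ≡ 86

86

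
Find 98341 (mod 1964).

98341 = 50×1964 + 141, so 98341 ≡ 141 (mod 1964).

141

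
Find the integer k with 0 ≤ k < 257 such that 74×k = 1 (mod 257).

66

By the extended Euclidean algorithm:
257 = 3×74 + 35
74 = 2×35 + 4
35 = 8×4 + 3
4 = 1×3 + 1
3 = 3×1 + 0
gcd(74, 257) = 1, so the inverse exists.
Bézout: 1 = −19×257 + 66×74.
So 74⁻¹ ≡ 66 (mod 257).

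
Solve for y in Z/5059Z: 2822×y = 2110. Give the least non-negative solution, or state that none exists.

gcd(2822, 5059) = 1, so a unique solution mod 5059 exists.
2822⁻¹ ≡ 1228 (mod 5059).
y ≡ 1228×2110 ≡ 872 (mod 5059).

872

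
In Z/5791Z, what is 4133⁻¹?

241

5791 = 1×4133 + 1658
4133 = 2×1658 + 817
1658 = 2×817 + 24
817 = 34×24 + 1
24 = 24×1 + 0
gcd(4133, 5791) = 1, so the inverse exists.
Bézout: 1 = −172×5791 + 241×4133.
So 4133⁻¹ ≡ 241 (mod 5791).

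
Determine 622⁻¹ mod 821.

821 = 1×622 + 199
622 = 3×199 + 25
199 = 7×25 + 24
25 = 1×24 + 1
24 = 24×1 + 0
gcd(622, 821) = 1, so the inverse exists.
Bézout: 1 = −25×821 + 33×622.
So 622⁻¹ ≡ 33 (mod 821).

33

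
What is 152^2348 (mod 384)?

Compute successive squares:
152^1 ≡ 152 (mod 384)
152^2 ≡ 152^2 = 23104 ≡ 64 (mod 384)
152^4 ≡ 64^2 = 4096 ≡ 256 (mod 384)
152^8 ≡ 256^2 = 65536 ≡ 256 (mod 384)
152^16 ≡ 256^2 = 65536 ≡ 256 (mod 384)
152^32 ≡ 256^2 = 65536 ≡ 256 (mod 384)
152^64 ≡ 256^2 = 65536 ≡ 256 (mod 384)
152^128 ≡ 256^2 = 65536 ≡ 256 (mod 384)
152^256 ≡ 256^2 = 65536 ≡ 256 (mod 384)
152^512 ≡ 256^2 = 65536 ≡ 256 (mod 384)
152^1024 ≡ 256^2 = 65536 ≡ 256 (mod 384)
152^2048 ≡ 256^2 = 65536 ≡ 256 (mod 384)
152^2348 = 152^2048 · 152^256 · 152^32 · 152^8 · 152^4 ≡ 256 · 256 · 256 · 256 · 256 (mod 384).
Accumulate the product:
256 · 256 = 65536 ≡ 256
256 · 256 = 65536 ≡ 256
256 · 256 = 65536 ≡ 256
256 · 256 = 65536 ≡ 256

256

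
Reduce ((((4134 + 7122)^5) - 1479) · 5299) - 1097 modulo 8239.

4134 + 7122 = 11256 ≡ 3017 (mod 8239)
(3017)^5 ≡ 7294 (mod 8239)
7294 - 1479 = 5815
5815 · 5299 = 30813685 ≡ 8064 (mod 8239)
8064 - 1097 = 6967

6967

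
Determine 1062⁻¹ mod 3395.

Apply the Euclidean algorithm and back-substitute:
3395 = 3·1062 + 209
1062 = 5·209 + 17
209 = 12·17 + 5
17 = 3·5 + 2
5 = 2·2 + 1
2 = 2·1 + 0
gcd(1062, 3395) = 1, so the inverse exists.
Back-substitute for 1:
1 = 1·5 − 2·2
  = −2·17 + 7·5
  = 7·209 − 86·17
  = −86·1062 + 437·209
  = 437·3395 − 1397·1062
So 1062⁻¹ ≡ −1397 ≡ 1998 (mod 3395).

1998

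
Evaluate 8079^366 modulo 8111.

8079^1 ≡ 8079 (mod 8111)
8079^2 ≡ 8079^2 = 65270241 ≡ 1024 (mod 8111)
8079^4 ≡ 1024^2 = 1048576 ≡ 2257 (mod 8111)
8079^8 ≡ 2257^2 = 5094049 ≡ 341 (mod 8111)
8079^16 ≡ 341^2 = 116281 ≡ 2727 (mod 8111)
8079^32 ≡ 2727^2 = 7436529 ≡ 6853 (mod 8111)
8079^64 ≡ 6853^2 = 46963609 ≡ 919 (mod 8111)
8079^128 ≡ 919^2 = 844561 ≡ 1017 (mod 8111)
8079^256 ≡ 1017^2 = 1034289 ≡ 4192 (mod 8111)
8079^366 = 8079^256 × 8079^64 × 8079^32 × 8079^8 × 8079^4 × 8079^2 ≡ 4192 × 919 × 6853 × 341 × 2257 × 1024 (mod 8111).
Accumulate the product:
4192 × 919 = 3852448 ≡ 7834
7834 × 6853 = 53686402 ≡ 7804
7804 × 341 = 2661164 ≡ 756
756 × 2257 = 1706292 ≡ 2982
2982 × 1024 = 3053568 ≡ 3832

3832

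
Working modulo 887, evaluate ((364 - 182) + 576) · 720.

255

364 - 182 = 182
182 + 576 = 758
758 · 720 = 545760 ≡ 255 (mod 887)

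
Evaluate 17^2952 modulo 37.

1

Using repeated squaring:
2952 in binary is 101110001000, i.e. 2952 = 2048 + 512 + 256 + 128 + 8.
17^1 ≡ 17 (mod 37)
17^2 ≡ 17^2 = 289 ≡ 30 (mod 37)
17^4 ≡ 30^2 = 900 ≡ 12 (mod 37)
17^8 ≡ 12^2 = 144 ≡ 33 (mod 37)
17^16 ≡ 33^2 = 1089 ≡ 16 (mod 37)
17^32 ≡ 16^2 = 256 ≡ 34 (mod 37)
17^64 ≡ 34^2 = 1156 ≡ 9 (mod 37)
17^128 ≡ 9^2 = 81 ≡ 7 (mod 37)
17^256 ≡ 7^2 = 49 ≡ 12 (mod 37)
17^512 ≡ 12^2 = 144 ≡ 33 (mod 37)
17^1024 ≡ 33^2 = 1089 ≡ 16 (mod 37)
17^2048 ≡ 16^2 = 256 ≡ 34 (mod 37)
17^2952 = 17^2048 × 17^512 × 17^256 × 17^128 × 17^8 ≡ 34 × 33 × 12 × 7 × 33 (mod 37).
Accumulate the product:
34 × 33 = 1122 ≡ 12
12 × 12 = 144 ≡ 33
33 × 7 = 231 ≡ 9
9 × 33 = 297 ≡ 1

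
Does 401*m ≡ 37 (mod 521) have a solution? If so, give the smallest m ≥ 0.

gcd(401, 521) = 1, so a unique solution mod 521 exists.
401⁻¹ ≡ 178 (mod 521).
m ≡ 178*37 ≡ 334 (mod 521).

334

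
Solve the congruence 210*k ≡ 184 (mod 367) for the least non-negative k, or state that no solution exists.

gcd(210, 367) = 1, so a unique solution mod 367 exists.
210⁻¹ ≡ 187 (mod 367).
k ≡ 187*184 ≡ 277 (mod 367).

277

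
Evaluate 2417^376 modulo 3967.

2355

2417^1 ≡ 2417 (mod 3967)
2417^2 ≡ 2417^2 = 5841889 ≡ 2465 (mod 3967)
2417^4 ≡ 2465^2 = 6076225 ≡ 2748 (mod 3967)
2417^8 ≡ 2748^2 = 7551504 ≡ 2303 (mod 3967)
2417^16 ≡ 2303^2 = 5303809 ≡ 3897 (mod 3967)
2417^32 ≡ 3897^2 = 15186609 ≡ 933 (mod 3967)
2417^64 ≡ 933^2 = 870489 ≡ 1716 (mod 3967)
2417^128 ≡ 1716^2 = 2944656 ≡ 1142 (mod 3967)
2417^256 ≡ 1142^2 = 1304164 ≡ 2988 (mod 3967)
2417^376 = 2417^256 × 2417^64 × 2417^32 × 2417^16 × 2417^8 ≡ 2988 × 1716 × 933 × 3897 × 2303 (mod 3967).
Accumulate the product:
2988 × 1716 = 5127408 ≡ 2044
2044 × 933 = 1907052 ≡ 2892
2892 × 3897 = 11270124 ≡ 3844
3844 × 2303 = 8852732 ≡ 2355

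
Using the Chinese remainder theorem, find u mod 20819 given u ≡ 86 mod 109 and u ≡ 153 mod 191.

109⁻¹ mod 191: 109*184 ≡ 1 (mod 191), so 109⁻¹ ≡ 184.
u = 86 + 109*((153 − 86)*184 mod 191) = 86 + 109*104 = 11422.
Check: 11422 mod 109 = 86, 11422 mod 191 = 153. ✓

11422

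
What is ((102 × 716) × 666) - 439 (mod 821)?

370

102 × 716 = 73032 ≡ 784 (mod 821)
784 × 666 = 522144 ≡ 809 (mod 821)
809 - 439 = 370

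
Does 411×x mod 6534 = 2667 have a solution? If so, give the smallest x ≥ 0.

gcd(411, 6534) = 3, and 3 | 2667, so solutions exist.
Divide through by 3: 137×x = 889 (mod 2178).
137⁻¹ ≡ 779 (mod 2178).
x ≡ 779×889 ≡ 2105 (mod 2178).
The smallest non-negative solution is x = 2105.

2105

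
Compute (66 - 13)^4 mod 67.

25

66 - 13 = 53
(53)^4 ≡ 25 (mod 67)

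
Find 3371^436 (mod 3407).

3105

By square-and-multiply:
3371^1 ≡ 3371 (mod 3407)
3371^2 ≡ 3371^2 = 11363641 ≡ 1296 (mod 3407)
3371^4 ≡ 1296^2 = 1679616 ≡ 3372 (mod 3407)
3371^8 ≡ 3372^2 = 11370384 ≡ 1225 (mod 3407)
3371^16 ≡ 1225^2 = 1500625 ≡ 1545 (mod 3407)
3371^32 ≡ 1545^2 = 2387025 ≡ 2125 (mod 3407)
3371^64 ≡ 2125^2 = 4515625 ≡ 1350 (mod 3407)
3371^128 ≡ 1350^2 = 1822500 ≡ 3162 (mod 3407)
3371^256 ≡ 3162^2 = 9998244 ≡ 2106 (mod 3407)
3371^436 = 3371^256 * 3371^128 * 3371^32 * 3371^16 * 3371^4 ≡ 2106 * 3162 * 2125 * 1545 * 3372 (mod 3407).
Accumulate the product:
2106 * 3162 = 6659172 ≡ 1894
1894 * 2125 = 4024750 ≡ 1083
1083 * 1545 = 1673235 ≡ 398
398 * 3372 = 1342056 ≡ 3105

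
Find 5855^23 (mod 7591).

167

Compute successive squares:
23 in binary is 10111, i.e. 23 = 16 + 4 + 2 + 1.
5855^1 ≡ 5855 (mod 7591)
5855^2 ≡ 5855^2 = 34281025 ≡ 69 (mod 7591)
5855^4 ≡ 69^2 = 4761 (mod 7591)
5855^8 ≡ 4761^2 = 22667121 ≡ 395 (mod 7591)
5855^16 ≡ 395^2 = 156025 ≡ 4205 (mod 7591)
5855^23 = 5855^16 · 5855^4 · 5855^2 · 5855^1 ≡ 4205 · 4761 · 69 · 5855 (mod 7591).
Accumulate the product:
4205 · 4761 = 20020005 ≡ 2538
2538 · 69 = 175122 ≡ 529
529 · 5855 = 3097295 ≡ 167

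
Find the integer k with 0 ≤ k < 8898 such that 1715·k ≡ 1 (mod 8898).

8898 = 5·1715 + 323
1715 = 5·323 + 100
323 = 3·100 + 23
100 = 4·23 + 8
23 = 2·8 + 7
8 = 1·7 + 1
7 = 7·1 + 0
gcd(1715, 8898) = 1, so the inverse exists.
Back-substitute for 1:
1 = 1·8 − 1·7
  = −1·23 + 3·8
  = 3·100 − 13·23
  = −13·323 + 42·100
  = 42·1715 − 223·323
  = −223·8898 + 1157·1715
So 1715⁻¹ ≡ 1157 (mod 8898).

1157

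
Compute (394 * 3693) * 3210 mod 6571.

394 * 3693 = 1455042 ≡ 2851 (mod 6571)
2851 * 3210 = 9151710 ≡ 4878 (mod 6571)

4878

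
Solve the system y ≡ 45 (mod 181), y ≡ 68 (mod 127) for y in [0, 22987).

5656

181⁻¹ mod 127: 181×40 ≡ 1 (mod 127), so 181⁻¹ ≡ 40.
y = 45 + 181×((68 − 45)×40 mod 127) = 45 + 181×31 = 5656.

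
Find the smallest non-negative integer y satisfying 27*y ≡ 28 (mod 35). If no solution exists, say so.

gcd(27, 35) = 1, so a unique solution mod 35 exists.
27⁻¹ ≡ 13 (mod 35).
y ≡ 13*28 ≡ 14 (mod 35).

14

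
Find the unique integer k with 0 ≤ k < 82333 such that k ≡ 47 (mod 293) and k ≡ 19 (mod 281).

293⁻¹ mod 281: 293×164 ≡ 1 (mod 281), so 293⁻¹ ≡ 164.
k = 47 + 293×((19 − 47)×164 mod 281) = 47 + 293×185 = 54252.
Check: 54252 mod 293 = 47, 54252 mod 281 = 19. ✓

54252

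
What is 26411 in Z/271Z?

26411 = 97*271 + 124, so 26411 ≡ 124 (mod 271).

124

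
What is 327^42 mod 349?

313

By square-and-multiply:
42 in binary is 101010, i.e. 42 = 32 + 8 + 2.
327^1 ≡ 327 (mod 349)
327^2 ≡ 327^2 = 106929 ≡ 135 (mod 349)
327^4 ≡ 135^2 = 18225 ≡ 77 (mod 349)
327^8 ≡ 77^2 = 5929 ≡ 345 (mod 349)
327^16 ≡ 345^2 = 119025 ≡ 16 (mod 349)
327^32 ≡ 16^2 = 256 (mod 349)
327^42 = 327^32 · 327^8 · 327^2 ≡ 256 · 345 · 135 (mod 349).
Accumulate the product:
256 · 345 = 88320 ≡ 23
23 · 135 = 3105 ≡ 313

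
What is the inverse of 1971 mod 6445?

6445 = 3·1971 + 532
1971 = 3·532 + 375
532 = 1·375 + 157
375 = 2·157 + 61
157 = 2·61 + 35
61 = 1·35 + 26
35 = 1·26 + 9
26 = 2·9 + 8
9 = 1·8 + 1
8 = 8·1 + 0
gcd(1971, 6445) = 1, so the inverse exists.
Back-substitute for 1:
1 = 1·9 − 1·8
  = −1·26 + 3·9
  = 3·35 − 4·26
  = −4·61 + 7·35
  = 7·157 − 18·61
  = −18·375 + 43·157
  = 43·532 − 61·375
  = −61·1971 + 226·532
  = 226·6445 − 739·1971
So 1971⁻¹ ≡ −739 ≡ 5706 (mod 6445).

5706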